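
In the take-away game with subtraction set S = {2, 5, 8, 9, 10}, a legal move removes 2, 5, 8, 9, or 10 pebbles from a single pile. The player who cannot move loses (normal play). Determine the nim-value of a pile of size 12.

2

n :  0  1  2  3  4  5  6  7  8  9 10 11 12
G :  0  0  1  1  0  2  1  0  2  1  3  2  2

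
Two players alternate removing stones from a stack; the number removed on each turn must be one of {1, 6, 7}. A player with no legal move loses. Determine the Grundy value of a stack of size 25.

1

G(0) = 0
G(1) = mex{0} = 1
G(2) = mex{1} = 0
G(3) = mex{0} = 1
G(4) = mex{1} = 0
G(5) = mex{0} = 1
G(6) = mex{1,0} = 2
G(7) = mex{2,1,0} = 3
G(8) = mex{3,0,1} = 2
G(9) = mex{2,1,0} = 3
G(10) = mex{3,0,1} = 2
G(11) = mex{2,1,0} = 3
G(12) = mex{3,2,1} = 0
G(13) = mex{0,3,2} = 1
G(14) = mex{1,2,3} = 0
G(15) = mex{0,3,2} = 1
G(16) = mex{1,2,3} = 0
G(17) = mex{0,3,2} = 1
G(18) = mex{1,0,3} = 2
G(19) = mex{2,1,0} = 3
G(20) = mex{3,0,1} = 2
G(21) = mex{2,1,0} = 3
G(22) = mex{3,0,1} = 2
G(23) = mex{2,1,0} = 3
G(24) = mex{3,2,1} = 0
G(25) = mex{0,3,2} = 1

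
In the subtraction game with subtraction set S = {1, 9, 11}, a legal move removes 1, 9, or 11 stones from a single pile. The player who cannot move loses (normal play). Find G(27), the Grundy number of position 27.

G(0) = 0
G(1) = mex{0} = 1
G(2) = mex{1} = 0
G(3) = mex{0} = 1
G(4) = mex{1} = 0
G(5) = mex{0} = 1
G(6) = mex{1} = 0
G(7) = mex{0} = 1
G(8) = mex{1} = 0
G(9) = mex{0,0} = 1
G(10) = mex{1,1} = 0
G(11) = mex{0,0,0} = 1
G(12) = mex{1,1,1} = 0
G(13) = mex{0,0,0} = 1
G(14) = mex{1,1,1} = 0
G(15) = mex{0,0,0} = 1
G(16) = mex{1,1,1} = 0
G(17) = mex{0,0,0} = 1
G(18) = mex{1,1,1} = 0
G(19) = mex{0,0,0} = 1
G(20) = mex{1,1,1} = 0
G(21) = mex{0,0,0} = 1
G(22) = mex{1,1,1} = 0
G(23) = mex{0,0,0} = 1
G(24) = mex{1,1,1} = 0
G(25) = mex{0,0,0} = 1
G(26) = mex{1,1,1} = 0
G(27) = mex{0,0,0} = 1

1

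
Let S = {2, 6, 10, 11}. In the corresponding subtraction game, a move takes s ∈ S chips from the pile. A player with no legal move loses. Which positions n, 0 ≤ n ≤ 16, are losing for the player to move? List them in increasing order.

n :  0  1  2  3  4  5  6  7  8  9 10 11 12 13 14 15 16
G :  0  0  1  1  0  0  1  1  0  0  1  1  2  0  3  1  2
P-positions are exactly the n with G(n) = 0.

0, 1, 4, 5, 8, 9, 13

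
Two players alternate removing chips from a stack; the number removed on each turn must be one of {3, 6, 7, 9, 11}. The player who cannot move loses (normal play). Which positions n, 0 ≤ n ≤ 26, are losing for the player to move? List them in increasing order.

n :  0  1  2  3  4  5  6  7  8  9 10 11 12 13 14 15 16 17 18 19 20 21 22 23 24 25 26
G :  0  0  0  1  1  1  2  2  2  3  3  3  4  4  0  0  0  1  1  1  2  2  2  3  3  3  4
P-positions are exactly the n with G(n) = 0.

0, 1, 2, 14, 15, 16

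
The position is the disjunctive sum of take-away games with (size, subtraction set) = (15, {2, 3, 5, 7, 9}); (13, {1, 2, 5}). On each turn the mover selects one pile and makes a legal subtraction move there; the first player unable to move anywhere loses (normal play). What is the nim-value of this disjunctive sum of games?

3

Pile A, S = {2, 3, 5, 7, 9}:
G(0) = 0
G(1) = mex{} = 0
G(2) = mex{0} = 1
G(3) = mex{0,0} = 1
G(4) = mex{1,0} = 2
G(5) = mex{1,1,0} = 2
G(6) = mex{2,1,0} = 3
G(7) = mex{2,2,1,0} = 3
G(8) = mex{3,2,1,0} = 4
G(9) = mex{3,3,2,1,0} = 4
G(10) = mex{4,3,2,1,0} = 5
G(11) = mex{4,4,3,2,1} = 0
G(12) = mex{5,4,3,2,1} = 0
G(13) = mex{0,5,4,3,2} = 1
G(14) = mex{0,0,4,3,2} = 1
G(15) = mex{1,0,5,4,3} = 2
G_A(15) = 2.
Pile B, S = {1, 2, 5}:
G(0) = 0
G(1) = mex{0} = 1
G(2) = mex{1,0} = 2
G(3) = mex{2,1} = 0
G(4) = mex{0,2} = 1
G(5) = mex{1,0,0} = 2
G(6) = mex{2,1,1} = 0
G(7) = mex{0,2,2} = 1
G(8) = mex{1,0,0} = 2
G(9) = mex{2,1,1} = 0
G(10) = mex{0,2,2} = 1
G(11) = mex{1,0,0} = 2
G(12) = mex{2,1,1} = 0
G(13) = mex{0,2,2} = 1
G_B(13) = 1.
Combined Grundy value = 2 ⊕ 1 = 3.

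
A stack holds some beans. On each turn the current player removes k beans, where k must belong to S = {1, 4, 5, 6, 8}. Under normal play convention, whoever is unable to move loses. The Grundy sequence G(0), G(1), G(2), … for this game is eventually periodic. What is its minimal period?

9

G(0) = 0
G(1) = mex{0} = 1
G(2) = mex{1} = 0
G(3) = mex{0} = 1
G(4) = mex{1,0} = 2
G(5) = mex{2,1,0} = 3
G(6) = mex{3,0,1,0} = 2
G(7) = mex{2,1,0,1} = 3
G(8) = mex{3,2,1,0,0} = 4
G(9) = mex{4,3,2,1,1} = 0
G(10) = mex{0,2,3,2,0} = 1
G(11) = mex{1,3,2,3,1} = 0
G(12) = mex{0,4,3,2,2} = 1
G(13) = mex{1,0,4,3,3} = 2
G(14) = mex{2,1,0,4,2} = 3
G(15) = mex{3,0,1,0,3} = 2
G(16) = mex{2,1,0,1,4} = 3
G(17) = mex{3,2,1,0,0} = 4
G(18) = mex{4,3,2,1,1} = 0
G(19) = mex{0,2,3,2,0} = 1
G(n+9) = G(n) holds for n = 0,…,7 (a full window of length max(S) = 8), so the sequence is purely periodic with period 9.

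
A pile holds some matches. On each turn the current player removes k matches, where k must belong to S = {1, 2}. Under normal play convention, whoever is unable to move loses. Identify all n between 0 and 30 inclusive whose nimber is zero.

0, 3, 6, 9, 12, 15, 18, 21, 24, 27, 30

G(0) = 0
G(1) = mex{0} = 1
G(2) = mex{1,0} = 2
G(3) = mex{2,1} = 0
G(4) = mex{0,2} = 1
G(5) = mex{1,0} = 2
G(6) = mex{2,1} = 0
G(7) = mex{0,2} = 1
G(8) = mex{1,0} = 2
G(9) = mex{2,1} = 0
G(10) = mex{0,2} = 1
G(11) = mex{1,0} = 2
G(12) = mex{2,1} = 0
G(13) = mex{0,2} = 1
G(14) = mex{1,0} = 2
G(15) = mex{2,1} = 0
G(16) = mex{0,2} = 1
G(17) = mex{1,0} = 2
G(18) = mex{2,1} = 0
G(19) = mex{0,2} = 1
G(20) = mex{1,0} = 2
G(21) = mex{2,1} = 0
G(22) = mex{0,2} = 1
G(23) = mex{1,0} = 2
G(24) = mex{2,1} = 0
G(25) = mex{0,2} = 1
G(26) = mex{1,0} = 2
G(27) = mex{2,1} = 0
G(28) = mex{0,2} = 1
G(29) = mex{1,0} = 2
G(30) = mex{2,1} = 0
P-positions are exactly the n with G(n) = 0.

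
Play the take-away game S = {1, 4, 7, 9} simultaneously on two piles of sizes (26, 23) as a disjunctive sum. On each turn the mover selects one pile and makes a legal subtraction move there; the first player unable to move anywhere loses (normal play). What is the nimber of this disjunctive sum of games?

All piles use S = {1, 4, 7, 9}:
n :  0  1  2  3  4  5  6  7  8  9 10 11 12 13 14 15 16 17 18 19 20 21 22 23 24 25 26
G :  0  1  0  1  2  0  1  2  0  1  0  1  2  0  1  2  0  1  0  1  2  0  1  2  0  1  0
Pile A: G(26) = 0.
Pile B: G(23) = 2.
Combined Grundy value = 0 ⊕ 2 = 2.

2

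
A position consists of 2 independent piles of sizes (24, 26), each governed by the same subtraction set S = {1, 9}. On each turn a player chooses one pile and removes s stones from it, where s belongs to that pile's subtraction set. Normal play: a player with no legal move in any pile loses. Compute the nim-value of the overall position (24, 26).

All piles use S = {1, 9}:
G(0) = 0
G(1) = mex{0} = 1
G(2) = mex{1} = 0
G(3) = mex{0} = 1
G(4) = mex{1} = 0
G(5) = mex{0} = 1
G(6) = mex{1} = 0
G(7) = mex{0} = 1
G(8) = mex{1} = 0
G(9) = mex{0,0} = 1
G(10) = mex{1,1} = 0
G(11) = mex{0,0} = 1
G(12) = mex{1,1} = 0
G(13) = mex{0,0} = 1
G(14) = mex{1,1} = 0
G(15) = mex{0,0} = 1
G(16) = mex{1,1} = 0
G(17) = mex{0,0} = 1
G(18) = mex{1,1} = 0
G(19) = mex{0,0} = 1
G(20) = mex{1,1} = 0
G(21) = mex{0,0} = 1
G(22) = mex{1,1} = 0
G(23) = mex{0,0} = 1
G(24) = mex{1,1} = 0
G(25) = mex{0,0} = 1
G(26) = mex{1,1} = 0
Pile A: G(24) = 0.
Pile B: G(26) = 0.
Combined Grundy value = 0 ⊕ 0 = 0.

0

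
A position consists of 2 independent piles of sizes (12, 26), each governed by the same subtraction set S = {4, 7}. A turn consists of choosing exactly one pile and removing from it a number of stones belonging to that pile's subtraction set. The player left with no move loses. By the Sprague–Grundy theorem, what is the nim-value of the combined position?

1

All piles use S = {4, 7}:
G(0) = 0
G(1) = mex{} = 0
G(2) = mex{} = 0
G(3) = mex{} = 0
G(4) = mex{0} = 1
G(5) = mex{0} = 1
G(6) = mex{0} = 1
G(7) = mex{0,0} = 1
G(8) = mex{1,0} = 2
G(9) = mex{1,0} = 2
G(10) = mex{1,0} = 2
G(11) = mex{1,1} = 0
G(12) = mex{2,1} = 0
G(13) = mex{2,1} = 0
G(14) = mex{2,1} = 0
G(15) = mex{0,2} = 1
G(16) = mex{0,2} = 1
G(17) = mex{0,2} = 1
G(18) = mex{0,0} = 1
G(19) = mex{1,0} = 2
G(20) = mex{1,0} = 2
G(21) = mex{1,0} = 2
G(22) = mex{1,1} = 0
G(23) = mex{2,1} = 0
G(24) = mex{2,1} = 0
G(25) = mex{2,1} = 0
G(26) = mex{0,2} = 1
Pile A: G(12) = 0.
Pile B: G(26) = 1.
Combined Grundy value = 0 ⊕ 1 = 1.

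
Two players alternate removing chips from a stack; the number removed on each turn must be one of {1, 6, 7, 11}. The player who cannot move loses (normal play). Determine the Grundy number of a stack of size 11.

G(0) = 0
G(1) = mex{0} = 1
G(2) = mex{1} = 0
G(3) = mex{0} = 1
G(4) = mex{1} = 0
G(5) = mex{0} = 1
G(6) = mex{1,0} = 2
G(7) = mex{2,1,0} = 3
G(8) = mex{3,0,1} = 2
G(9) = mex{2,1,0} = 3
G(10) = mex{3,0,1} = 2
G(11) = mex{2,1,0,0} = 3

3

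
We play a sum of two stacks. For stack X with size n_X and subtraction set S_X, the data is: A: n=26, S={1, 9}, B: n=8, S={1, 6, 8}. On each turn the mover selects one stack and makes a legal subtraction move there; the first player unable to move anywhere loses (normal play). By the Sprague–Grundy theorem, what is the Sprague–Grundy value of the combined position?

Stack A, S = {1, 9}:
G(0) = 0
G(1) = mex{0} = 1
G(2) = mex{1} = 0
G(3) = mex{0} = 1
G(4) = mex{1} = 0
G(5) = mex{0} = 1
G(6) = mex{1} = 0
G(7) = mex{0} = 1
G(8) = mex{1} = 0
G(9) = mex{0,0} = 1
G(10) = mex{1,1} = 0
G(11) = mex{0,0} = 1
G(12) = mex{1,1} = 0
G(13) = mex{0,0} = 1
G(14) = mex{1,1} = 0
G(15) = mex{0,0} = 1
G(16) = mex{1,1} = 0
G(17) = mex{0,0} = 1
G(18) = mex{1,1} = 0
G(19) = mex{0,0} = 1
G(20) = mex{1,1} = 0
G(21) = mex{0,0} = 1
G(22) = mex{1,1} = 0
G(23) = mex{0,0} = 1
G(24) = mex{1,1} = 0
G(25) = mex{0,0} = 1
G(26) = mex{1,1} = 0
G_A(26) = 0.
Stack B, S = {1, 6, 8}:
n : 0 1 2 3 4 5 6 7 8
G : 0 1 0 1 0 1 2 0 1
G_B(8) = 1.
Combined Grundy value = 0 ⊕ 1 = 1.

1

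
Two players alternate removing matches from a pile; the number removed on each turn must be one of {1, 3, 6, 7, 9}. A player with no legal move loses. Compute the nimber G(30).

2

n :  0  1  2  3  4  5  6  7  8  9 10 11 12 13 14 15 16 17 18 19 20 21 22 23 24 25 26 27 28 29 30
G :  0  1  0  1  0  1  2  3  2  3  2  3  0  1  0  1  0  1  2  3  2  3  2  3  0  1  0  1  0  1  2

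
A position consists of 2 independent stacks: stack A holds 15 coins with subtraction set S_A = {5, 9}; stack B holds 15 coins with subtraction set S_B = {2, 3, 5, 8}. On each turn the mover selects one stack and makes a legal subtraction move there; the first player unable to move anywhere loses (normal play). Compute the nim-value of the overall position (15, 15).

2

Stack A, S = {5, 9}:
G(0) = 0
G(1) = mex{} = 0
G(2) = mex{} = 0
G(3) = mex{} = 0
G(4) = mex{} = 0
G(5) = mex{0} = 1
G(6) = mex{0} = 1
G(7) = mex{0} = 1
G(8) = mex{0} = 1
G(9) = mex{0,0} = 1
G(10) = mex{1,0} = 2
G(11) = mex{1,0} = 2
G(12) = mex{1,0} = 2
G(13) = mex{1,0} = 2
G(14) = mex{1,1} = 0
G(15) = mex{2,1} = 0
G_A(15) = 0.
Stack B, S = {2, 3, 5, 8}:
G(0) = 0
G(1) = mex{} = 0
G(2) = mex{0} = 1
G(3) = mex{0,0} = 1
G(4) = mex{1,0} = 2
G(5) = mex{1,1,0} = 2
G(6) = mex{2,1,0} = 3
G(7) = mex{2,2,1} = 0
G(8) = mex{3,2,1,0} = 4
G(9) = mex{0,3,2,0} = 1
G(10) = mex{4,0,2,1} = 3
G(11) = mex{1,4,3,1} = 0
G(12) = mex{3,1,0,2} = 4
G(13) = mex{0,3,4,2} = 1
G(14) = mex{4,0,1,3} = 2
G(15) = mex{1,4,3,0} = 2
G_B(15) = 2.
Combined Grundy value = 0 ⊕ 2 = 2.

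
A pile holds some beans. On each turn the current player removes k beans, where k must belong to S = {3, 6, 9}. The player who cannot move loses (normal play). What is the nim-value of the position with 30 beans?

2

G(0) = 0
G(1) = mex{} = 0
G(2) = mex{} = 0
G(3) = mex{0} = 1
G(4) = mex{0} = 1
G(5) = mex{0} = 1
G(6) = mex{1,0} = 2
G(7) = mex{1,0} = 2
G(8) = mex{1,0} = 2
G(9) = mex{2,1,0} = 3
G(10) = mex{2,1,0} = 3
G(11) = mex{2,1,0} = 3
G(12) = mex{3,2,1} = 0
G(13) = mex{3,2,1} = 0
G(14) = mex{3,2,1} = 0
G(15) = mex{0,3,2} = 1
G(16) = mex{0,3,2} = 1
G(17) = mex{0,3,2} = 1
G(18) = mex{1,0,3} = 2
G(19) = mex{1,0,3} = 2
G(20) = mex{1,0,3} = 2
G(21) = mex{2,1,0} = 3
G(22) = mex{2,1,0} = 3
G(23) = mex{2,1,0} = 3
G(24) = mex{3,2,1} = 0
G(25) = mex{3,2,1} = 0
G(26) = mex{3,2,1} = 0
G(27) = mex{0,3,2} = 1
G(28) = mex{0,3,2} = 1
G(29) = mex{0,3,2} = 1
G(30) = mex{1,0,3} = 2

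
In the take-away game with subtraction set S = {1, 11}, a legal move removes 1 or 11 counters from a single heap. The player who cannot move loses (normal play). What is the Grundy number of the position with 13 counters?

1

G(0) = 0
G(1) = mex{0} = 1
G(2) = mex{1} = 0
G(3) = mex{0} = 1
G(4) = mex{1} = 0
G(5) = mex{0} = 1
G(6) = mex{1} = 0
G(7) = mex{0} = 1
G(8) = mex{1} = 0
G(9) = mex{0} = 1
G(10) = mex{1} = 0
G(11) = mex{0,0} = 1
G(12) = mex{1,1} = 0
G(13) = mex{0,0} = 1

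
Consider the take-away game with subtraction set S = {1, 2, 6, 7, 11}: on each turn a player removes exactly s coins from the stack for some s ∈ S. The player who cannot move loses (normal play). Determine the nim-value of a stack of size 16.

G(0) = 0
G(1) = mex{0} = 1
G(2) = mex{1,0} = 2
G(3) = mex{2,1} = 0
G(4) = mex{0,2} = 1
G(5) = mex{1,0} = 2
G(6) = mex{2,1,0} = 3
G(7) = mex{3,2,1,0} = 4
G(8) = mex{4,3,2,1} = 0
G(9) = mex{0,4,0,2} = 1
G(10) = mex{1,0,1,0} = 2
G(11) = mex{2,1,2,1,0} = 3
G(12) = mex{3,2,3,2,1} = 0
G(13) = mex{0,3,4,3,2} = 1
G(14) = mex{1,0,0,4,0} = 2
G(15) = mex{2,1,1,0,1} = 3
G(16) = mex{3,2,2,1,2} = 0

0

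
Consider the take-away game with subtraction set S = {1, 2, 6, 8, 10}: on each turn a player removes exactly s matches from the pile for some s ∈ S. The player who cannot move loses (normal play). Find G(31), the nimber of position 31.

G(0) = 0
G(1) = mex{0} = 1
G(2) = mex{1,0} = 2
G(3) = mex{2,1} = 0
G(4) = mex{0,2} = 1
G(5) = mex{1,0} = 2
G(6) = mex{2,1,0} = 3
G(7) = mex{3,2,1} = 0
G(8) = mex{0,3,2,0} = 1
G(9) = mex{1,0,0,1} = 2
G(10) = mex{2,1,1,2,0} = 3
G(11) = mex{3,2,2,0,1} = 4
G(12) = mex{4,3,3,1,2} = 0
G(13) = mex{0,4,0,2,0} = 1
G(14) = mex{1,0,1,3,1} = 2
G(15) = mex{2,1,2,0,2} = 3
G(16) = mex{3,2,3,1,3} = 0
G(17) = mex{0,3,4,2,0} = 1
G(18) = mex{1,0,0,3,1} = 2
G(19) = mex{2,1,1,4,2} = 0
G(20) = mex{0,2,2,0,3} = 1
G(21) = mex{1,0,3,1,4} = 2
G(22) = mex{2,1,0,2,0} = 3
G(23) = mex{3,2,1,3,1} = 0
G(24) = mex{0,3,2,0,2} = 1
G(25) = mex{1,0,0,1,3} = 2
G(26) = mex{2,1,1,2,0} = 3
G(27) = mex{3,2,2,0,1} = 4
G(28) = mex{4,3,3,1,2} = 0
G(29) = mex{0,4,0,2,0} = 1
G(30) = mex{1,0,1,3,1} = 2
G(31) = mex{2,1,2,0,2} = 3

3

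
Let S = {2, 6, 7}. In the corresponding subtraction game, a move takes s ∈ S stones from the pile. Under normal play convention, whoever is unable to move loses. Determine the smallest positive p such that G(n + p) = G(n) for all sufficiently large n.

G(0) = 0
G(1) = mex{} = 0
G(2) = mex{0} = 1
G(3) = mex{0} = 1
G(4) = mex{1} = 0
G(5) = mex{1} = 0
G(6) = mex{0,0} = 1
G(7) = mex{0,0,0} = 1
G(8) = mex{1,1,0} = 2
G(9) = mex{1,1,1} = 0
G(10) = mex{2,0,1} = 3
G(11) = mex{0,0,0} = 1
G(12) = mex{3,1,0} = 2
G(13) = mex{1,1,1} = 0
G(14) = mex{2,2,1} = 0
G(15) = mex{0,0,2} = 1
G(16) = mex{0,3,0} = 1
G(17) = mex{1,1,3} = 0
G(18) = mex{1,2,1} = 0
G(19) = mex{0,0,2} = 1
G(20) = mex{0,0,0} = 1
G(21) = mex{1,1,0} = 2
G(22) = mex{1,1,1} = 0
G(23) = mex{2,0,1} = 3
G(24) = mex{0,0,0} = 1
G(25) = mex{3,1,0} = 2
G(26) = mex{1,1,1} = 0
G(27) = mex{2,2,1} = 0
G(n+13) = G(n) holds for n = 0,…,6 (a full window of length max(S) = 7), so the sequence is purely periodic with period 13.

13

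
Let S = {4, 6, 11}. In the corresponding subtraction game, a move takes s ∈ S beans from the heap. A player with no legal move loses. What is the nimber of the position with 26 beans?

2

n :  0  1  2  3  4  5  6  7  8  9 10 11 12 13 14 15 16 17 18 19 20 21 22 23 24 25 26
G :  0  0  0  0  1  1  1  1  2  2  0  2  3  3  1  0  2  0  0  1  0  1  1  2  1  0  2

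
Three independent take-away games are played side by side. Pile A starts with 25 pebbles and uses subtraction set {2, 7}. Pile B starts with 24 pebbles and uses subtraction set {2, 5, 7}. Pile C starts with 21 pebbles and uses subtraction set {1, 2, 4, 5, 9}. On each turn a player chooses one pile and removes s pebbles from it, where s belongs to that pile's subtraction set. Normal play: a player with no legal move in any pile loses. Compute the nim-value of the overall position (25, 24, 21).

2

Pile A, S = {2, 7}:
n :  0  1  2  3  4  5  6  7  8  9 10 11 12 13 14 15 16 17 18 19 20 21 22 23 24 25
G :  0  0  1  1  0  0  1  1  2  0  0  1  1  0  0  1  1  2  0  0  1  1  0  0  1  1
G_A(25) = 1.
Pile B, S = {2, 5, 7}:
G(0) = 0
G(1) = mex{} = 0
G(2) = mex{0} = 1
G(3) = mex{0} = 1
G(4) = mex{1} = 0
G(5) = mex{1,0} = 2
G(6) = mex{0,0} = 1
G(7) = mex{2,1,0} = 3
G(8) = mex{1,1,0} = 2
G(9) = mex{3,0,1} = 2
G(10) = mex{2,2,1} = 0
G(11) = mex{2,1,0} = 3
G(12) = mex{0,3,2} = 1
G(13) = mex{3,2,1} = 0
G(14) = mex{1,2,3} = 0
G(15) = mex{0,0,2} = 1
G(16) = mex{0,3,2} = 1
G(17) = mex{1,1,0} = 2
G(18) = mex{1,0,3} = 2
G(19) = mex{2,0,1} = 3
G(20) = mex{2,1,0} = 3
G(21) = mex{3,1,0} = 2
G(22) = mex{3,2,1} = 0
G(23) = mex{2,2,1} = 0
G(24) = mex{0,3,2} = 1
G_B(24) = 1.
Pile C, S = {1, 2, 4, 5, 9}:
n :  0  1  2  3  4  5  6  7  8  9 10 11 12 13 14 15 16 17 18 19 20 21
G :  0  1  2  0  1  2  0  1  2  3  4  5  3  0  1  2  0  1  2  0  1  2
G_C(21) = 2.
Combined Grundy value = 1 ⊕ 1 ⊕ 2 = 2.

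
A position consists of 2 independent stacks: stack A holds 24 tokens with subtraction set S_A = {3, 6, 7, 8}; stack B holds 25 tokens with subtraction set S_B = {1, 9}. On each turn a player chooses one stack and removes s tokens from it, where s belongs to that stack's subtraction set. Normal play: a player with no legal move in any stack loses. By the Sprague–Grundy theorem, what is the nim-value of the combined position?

Stack A, S = {3, 6, 7, 8}:
n :  0  1  2  3  4  5  6  7  8  9 10 11 12 13 14 15 16 17 18 19 20 21 22 23 24
G :  0  0  0  1  1  1  2  2  2  3  3  0  0  0  1  1  1  2  2  2  3  3  0  0  0
G_A(24) = 0.
Stack B, S = {1, 9}:
n :  0  1  2  3  4  5  6  7  8  9 10 11 12 13 14 15 16 17 18 19 20 21 22 23 24 25
G :  0  1  0  1  0  1  0  1  0  1  0  1  0  1  0  1  0  1  0  1  0  1  0  1  0  1
G_B(25) = 1.
Combined Grundy value = 0 ⊕ 1 = 1.

1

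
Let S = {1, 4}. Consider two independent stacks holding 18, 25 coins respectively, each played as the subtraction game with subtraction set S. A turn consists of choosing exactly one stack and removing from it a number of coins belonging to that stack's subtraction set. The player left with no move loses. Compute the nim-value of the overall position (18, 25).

All stacks use S = {1, 4}:
G(0) = 0
G(1) = mex{0} = 1
G(2) = mex{1} = 0
G(3) = mex{0} = 1
G(4) = mex{1,0} = 2
G(5) = mex{2,1} = 0
G(6) = mex{0,0} = 1
G(7) = mex{1,1} = 0
G(8) = mex{0,2} = 1
G(9) = mex{1,0} = 2
G(10) = mex{2,1} = 0
G(11) = mex{0,0} = 1
G(12) = mex{1,1} = 0
G(13) = mex{0,2} = 1
G(14) = mex{1,0} = 2
G(15) = mex{2,1} = 0
G(16) = mex{0,0} = 1
G(17) = mex{1,1} = 0
G(18) = mex{0,2} = 1
G(19) = mex{1,0} = 2
G(20) = mex{2,1} = 0
G(21) = mex{0,0} = 1
G(22) = mex{1,1} = 0
G(23) = mex{0,2} = 1
G(24) = mex{1,0} = 2
G(25) = mex{2,1} = 0
Stack A: G(18) = 1.
Stack B: G(25) = 0.
Combined Grundy value = 1 ⊕ 0 = 1.

1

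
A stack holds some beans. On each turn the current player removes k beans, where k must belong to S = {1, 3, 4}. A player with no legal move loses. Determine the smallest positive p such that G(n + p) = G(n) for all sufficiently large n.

7

n :  0  1  2  3  4  5  6  7  8  9 10 11 12 13 14 15
G :  0  1  0  1  2  3  2  0  1  0  1  2  3  2  0  1
G(n+7) = G(n) holds for n = 0,…,3 (a full window of length max(S) = 4), so the sequence is purely periodic with period 7.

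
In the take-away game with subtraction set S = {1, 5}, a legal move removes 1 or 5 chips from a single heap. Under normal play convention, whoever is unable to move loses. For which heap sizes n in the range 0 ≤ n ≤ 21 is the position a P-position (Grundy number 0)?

0, 2, 4, 6, 8, 10, 12, 14, 16, 18, 20

n :  0  1  2  3  4  5  6  7  8  9 10 11 12 13 14 15 16 17 18 19 20 21
G :  0  1  0  1  0  1  0  1  0  1  0  1  0  1  0  1  0  1  0  1  0  1
P-positions are exactly the n with G(n) = 0.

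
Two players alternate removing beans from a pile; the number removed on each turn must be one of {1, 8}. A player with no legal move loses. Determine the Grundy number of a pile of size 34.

G(0) = 0
G(1) = mex{0} = 1
G(2) = mex{1} = 0
G(3) = mex{0} = 1
G(4) = mex{1} = 0
G(5) = mex{0} = 1
G(6) = mex{1} = 0
G(7) = mex{0} = 1
G(8) = mex{1,0} = 2
G(9) = mex{2,1} = 0
G(10) = mex{0,0} = 1
G(11) = mex{1,1} = 0
G(12) = mex{0,0} = 1
G(13) = mex{1,1} = 0
G(14) = mex{0,0} = 1
G(15) = mex{1,1} = 0
G(16) = mex{0,2} = 1
G(17) = mex{1,0} = 2
G(18) = mex{2,1} = 0
G(19) = mex{0,0} = 1
G(20) = mex{1,1} = 0
G(21) = mex{0,0} = 1
G(22) = mex{1,1} = 0
G(23) = mex{0,0} = 1
G(24) = mex{1,1} = 0
G(25) = mex{0,2} = 1
G(26) = mex{1,0} = 2
G(27) = mex{2,1} = 0
G(28) = mex{0,0} = 1
G(29) = mex{1,1} = 0
G(30) = mex{0,0} = 1
G(31) = mex{1,1} = 0
G(32) = mex{0,0} = 1
G(33) = mex{1,1} = 0
G(34) = mex{0,2} = 1

1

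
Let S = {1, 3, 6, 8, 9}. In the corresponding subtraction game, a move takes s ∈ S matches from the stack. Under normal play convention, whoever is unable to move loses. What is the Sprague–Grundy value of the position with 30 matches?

G(0) = 0
G(1) = mex{0} = 1
G(2) = mex{1} = 0
G(3) = mex{0,0} = 1
G(4) = mex{1,1} = 0
G(5) = mex{0,0} = 1
G(6) = mex{1,1,0} = 2
G(7) = mex{2,0,1} = 3
G(8) = mex{3,1,0,0} = 2
G(9) = mex{2,2,1,1,0} = 3
G(10) = mex{3,3,0,0,1} = 2
G(11) = mex{2,2,1,1,0} = 3
G(12) = mex{3,3,2,0,1} = 4
G(13) = mex{4,2,3,1,0} = 5
G(14) = mex{5,3,2,2,1} = 0
G(15) = mex{0,4,3,3,2} = 1
G(16) = mex{1,5,2,2,3} = 0
G(17) = mex{0,0,3,3,2} = 1
G(18) = mex{1,1,4,2,3} = 0
G(19) = mex{0,0,5,3,2} = 1
G(20) = mex{1,1,0,4,3} = 2
G(21) = mex{2,0,1,5,4} = 3
G(22) = mex{3,1,0,0,5} = 2
G(23) = mex{2,2,1,1,0} = 3
G(24) = mex{3,3,0,0,1} = 2
G(25) = mex{2,2,1,1,0} = 3
G(26) = mex{3,3,2,0,1} = 4
G(27) = mex{4,2,3,1,0} = 5
G(28) = mex{5,3,2,2,1} = 0
G(29) = mex{0,4,3,3,2} = 1
G(30) = mex{1,5,2,2,3} = 0

0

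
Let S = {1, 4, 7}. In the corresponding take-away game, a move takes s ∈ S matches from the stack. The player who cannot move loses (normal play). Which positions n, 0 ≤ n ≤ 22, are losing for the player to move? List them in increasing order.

0, 2, 5, 8, 10, 13, 16, 18, 21

n :  0  1  2  3  4  5  6  7  8  9 10 11 12 13 14 15 16 17 18 19 20 21 22
G :  0  1  0  1  2  0  1  2  0  1  0  1  2  0  1  2  0  1  0  1  2  0  1
P-positions are exactly the n with G(n) = 0.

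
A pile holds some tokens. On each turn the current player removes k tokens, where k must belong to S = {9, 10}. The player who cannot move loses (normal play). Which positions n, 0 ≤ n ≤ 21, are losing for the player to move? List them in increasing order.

0, 1, 2, 3, 4, 5, 6, 7, 8, 19, 20, 21

G(0) = 0
G(1) = mex{} = 0
G(2) = mex{} = 0
G(3) = mex{} = 0
G(4) = mex{} = 0
G(5) = mex{} = 0
G(6) = mex{} = 0
G(7) = mex{} = 0
G(8) = mex{} = 0
G(9) = mex{0} = 1
G(10) = mex{0,0} = 1
G(11) = mex{0,0} = 1
G(12) = mex{0,0} = 1
G(13) = mex{0,0} = 1
G(14) = mex{0,0} = 1
G(15) = mex{0,0} = 1
G(16) = mex{0,0} = 1
G(17) = mex{0,0} = 1
G(18) = mex{1,0} = 2
G(19) = mex{1,1} = 0
G(20) = mex{1,1} = 0
G(21) = mex{1,1} = 0
P-positions are exactly the n with G(n) = 0.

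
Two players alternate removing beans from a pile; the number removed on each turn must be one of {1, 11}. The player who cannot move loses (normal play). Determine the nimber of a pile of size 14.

n :  0  1  2  3  4  5  6  7  8  9 10 11 12 13 14
G :  0  1  0  1  0  1  0  1  0  1  0  1  0  1  0

0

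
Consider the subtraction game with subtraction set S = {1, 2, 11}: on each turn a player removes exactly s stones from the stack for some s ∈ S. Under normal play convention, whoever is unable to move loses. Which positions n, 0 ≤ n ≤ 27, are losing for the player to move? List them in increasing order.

G(0) = 0
G(1) = mex{0} = 1
G(2) = mex{1,0} = 2
G(3) = mex{2,1} = 0
G(4) = mex{0,2} = 1
G(5) = mex{1,0} = 2
G(6) = mex{2,1} = 0
G(7) = mex{0,2} = 1
G(8) = mex{1,0} = 2
G(9) = mex{2,1} = 0
G(10) = mex{0,2} = 1
G(11) = mex{1,0,0} = 2
G(12) = mex{2,1,1} = 0
G(13) = mex{0,2,2} = 1
G(14) = mex{1,0,0} = 2
G(15) = mex{2,1,1} = 0
G(16) = mex{0,2,2} = 1
G(17) = mex{1,0,0} = 2
G(18) = mex{2,1,1} = 0
G(19) = mex{0,2,2} = 1
G(20) = mex{1,0,0} = 2
G(21) = mex{2,1,1} = 0
G(22) = mex{0,2,2} = 1
G(23) = mex{1,0,0} = 2
G(24) = mex{2,1,1} = 0
G(25) = mex{0,2,2} = 1
G(26) = mex{1,0,0} = 2
G(27) = mex{2,1,1} = 0
P-positions are exactly the n with G(n) = 0.

0, 3, 6, 9, 12, 15, 18, 21, 24, 27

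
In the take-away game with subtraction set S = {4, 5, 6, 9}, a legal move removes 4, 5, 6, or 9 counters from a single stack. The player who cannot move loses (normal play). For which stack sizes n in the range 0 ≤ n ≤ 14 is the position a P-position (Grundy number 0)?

0, 1, 2, 3, 13, 14

G(0) = 0
G(1) = mex{} = 0
G(2) = mex{} = 0
G(3) = mex{} = 0
G(4) = mex{0} = 1
G(5) = mex{0,0} = 1
G(6) = mex{0,0,0} = 1
G(7) = mex{0,0,0} = 1
G(8) = mex{1,0,0} = 2
G(9) = mex{1,1,0,0} = 2
G(10) = mex{1,1,1,0} = 2
G(11) = mex{1,1,1,0} = 2
G(12) = mex{2,1,1,0} = 3
G(13) = mex{2,2,1,1} = 0
G(14) = mex{2,2,2,1} = 0
P-positions are exactly the n with G(n) = 0.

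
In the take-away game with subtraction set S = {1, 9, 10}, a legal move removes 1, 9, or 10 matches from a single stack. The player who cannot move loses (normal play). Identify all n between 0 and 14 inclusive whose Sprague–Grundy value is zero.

0, 2, 4, 6, 8

n :  0  1  2  3  4  5  6  7  8  9 10 11 12 13 14
G :  0  1  0  1  0  1  0  1  0  1  2  3  2  3  2
P-positions are exactly the n with G(n) = 0.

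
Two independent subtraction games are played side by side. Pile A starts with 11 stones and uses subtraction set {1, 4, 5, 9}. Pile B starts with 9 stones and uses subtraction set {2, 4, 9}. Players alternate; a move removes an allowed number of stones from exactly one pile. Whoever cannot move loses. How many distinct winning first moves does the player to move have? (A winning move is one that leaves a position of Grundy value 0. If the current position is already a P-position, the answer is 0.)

Pile A, S = {1, 4, 5, 9}:
G(0) = 0
G(1) = mex{0} = 1
G(2) = mex{1} = 0
G(3) = mex{0} = 1
G(4) = mex{1,0} = 2
G(5) = mex{2,1,0} = 3
G(6) = mex{3,0,1} = 2
G(7) = mex{2,1,0} = 3
G(8) = mex{3,2,1} = 0
G(9) = mex{0,3,2,0} = 1
G(10) = mex{1,2,3,1} = 0
G(11) = mex{0,3,2,0} = 1
G_A(11) = 1.
Pile B, S = {2, 4, 9}:
n : 0 1 2 3 4 5 6 7 8 9
G : 0 0 1 1 2 2 0 0 1 1
G_B(9) = 1.
Combined Grundy value = 1 ⊕ 1 = 0.
A winning move leaves total XOR = 0, i.e. changes one component's Grundy value g to g ⊕ X where X is the current total.
Pile A: target g' = 1⊕0 = 1, but every legal move changes the Grundy value (mex property), so 0 moves.
Pile B: target g' = 1⊕0 = 1, but every legal move changes the Grundy value (mex property), so 0 moves.

0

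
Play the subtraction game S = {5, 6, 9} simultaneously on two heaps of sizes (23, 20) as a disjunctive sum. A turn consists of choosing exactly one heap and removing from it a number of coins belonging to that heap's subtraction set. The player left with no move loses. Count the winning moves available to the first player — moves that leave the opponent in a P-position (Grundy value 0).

0

All heaps use S = {5, 6, 9}:
G(0) = 0
G(1) = mex{} = 0
G(2) = mex{} = 0
G(3) = mex{} = 0
G(4) = mex{} = 0
G(5) = mex{0} = 1
G(6) = mex{0,0} = 1
G(7) = mex{0,0} = 1
G(8) = mex{0,0} = 1
G(9) = mex{0,0,0} = 1
G(10) = mex{1,0,0} = 2
G(11) = mex{1,1,0} = 2
G(12) = mex{1,1,0} = 2
G(13) = mex{1,1,0} = 2
G(14) = mex{1,1,1} = 0
G(15) = mex{2,1,1} = 0
G(16) = mex{2,2,1} = 0
G(17) = mex{2,2,1} = 0
G(18) = mex{2,2,1} = 0
G(19) = mex{0,2,2} = 1
G(20) = mex{0,0,2} = 1
G(21) = mex{0,0,2} = 1
G(22) = mex{0,0,2} = 1
G(23) = mex{0,0,0} = 1
Heap A: G(23) = 1.
Heap B: G(20) = 1.
Combined Grundy value = 1 ⊕ 1 = 0.
A winning move leaves total XOR = 0, i.e. changes one component's Grundy value g to g ⊕ X where X is the current total.
Heap A: target g' = 1⊕0 = 1, but every legal move changes the Grundy value (mex property), so 0 moves.
Heap B: target g' = 1⊕0 = 1, but every legal move changes the Grundy value (mex property), so 0 moves.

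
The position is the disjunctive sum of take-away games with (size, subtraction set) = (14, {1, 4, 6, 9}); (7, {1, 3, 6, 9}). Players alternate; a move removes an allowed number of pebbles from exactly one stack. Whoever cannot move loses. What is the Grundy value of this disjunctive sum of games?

Stack A, S = {1, 4, 6, 9}:
G(0) = 0
G(1) = mex{0} = 1
G(2) = mex{1} = 0
G(3) = mex{0} = 1
G(4) = mex{1,0} = 2
G(5) = mex{2,1} = 0
G(6) = mex{0,0,0} = 1
G(7) = mex{1,1,1} = 0
G(8) = mex{0,2,0} = 1
G(9) = mex{1,0,1,0} = 2
G(10) = mex{2,1,2,1} = 0
G(11) = mex{0,0,0,0} = 1
G(12) = mex{1,1,1,1} = 0
G(13) = mex{0,2,0,2} = 1
G(14) = mex{1,0,1,0} = 2
G_A(14) = 2.
Stack B, S = {1, 3, 6, 9}:
n : 0 1 2 3 4 5 6 7
G : 0 1 0 1 0 1 2 3
G_B(7) = 3.
Combined Grundy value = 2 ⊕ 3 = 1.

1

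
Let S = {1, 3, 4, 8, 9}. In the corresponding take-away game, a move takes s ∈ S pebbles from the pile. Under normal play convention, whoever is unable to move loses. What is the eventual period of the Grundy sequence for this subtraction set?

12

n :  0  1  2  3  4  5  6  7  8  9 10 11 12 13 14 15 16 17 18 19 20 21 22 23 24 25
G :  0  1  0  1  2  3  2  0  1  4  3  2  0  1  0  1  2  3  2  0  1  4  3  2  0  1
G(n+12) = G(n) holds for n = 0,…,8 (a full window of length max(S) = 9), so the sequence is purely periodic with period 12.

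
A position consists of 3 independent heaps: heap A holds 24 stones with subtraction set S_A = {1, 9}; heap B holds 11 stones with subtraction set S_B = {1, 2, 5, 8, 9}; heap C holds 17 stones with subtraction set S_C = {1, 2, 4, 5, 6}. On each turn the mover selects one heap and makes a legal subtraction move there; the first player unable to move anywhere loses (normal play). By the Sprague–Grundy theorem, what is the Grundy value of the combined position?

5

Heap A, S = {1, 9}:
G(0) = 0
G(1) = mex{0} = 1
G(2) = mex{1} = 0
G(3) = mex{0} = 1
G(4) = mex{1} = 0
G(5) = mex{0} = 1
G(6) = mex{1} = 0
G(7) = mex{0} = 1
G(8) = mex{1} = 0
G(9) = mex{0,0} = 1
G(10) = mex{1,1} = 0
G(11) = mex{0,0} = 1
G(12) = mex{1,1} = 0
G(13) = mex{0,0} = 1
G(14) = mex{1,1} = 0
G(15) = mex{0,0} = 1
G(16) = mex{1,1} = 0
G(17) = mex{0,0} = 1
G(18) = mex{1,1} = 0
G(19) = mex{0,0} = 1
G(20) = mex{1,1} = 0
G(21) = mex{0,0} = 1
G(22) = mex{1,1} = 0
G(23) = mex{0,0} = 1
G(24) = mex{1,1} = 0
G_A(24) = 0.
Heap B, S = {1, 2, 5, 8, 9}:
n :  0  1  2  3  4  5  6  7  8  9 10 11
G :  0  1  2  0  1  2  0  1  2  3  0  1
G_B(11) = 1.
Heap C, S = {1, 2, 4, 5, 6}:
G(0) = 0
G(1) = mex{0} = 1
G(2) = mex{1,0} = 2
G(3) = mex{2,1} = 0
G(4) = mex{0,2,0} = 1
G(5) = mex{1,0,1,0} = 2
G(6) = mex{2,1,2,1,0} = 3
G(7) = mex{3,2,0,2,1} = 4
G(8) = mex{4,3,1,0,2} = 5
G(9) = mex{5,4,2,1,0} = 3
G(10) = mex{3,5,3,2,1} = 0
G(11) = mex{0,3,4,3,2} = 1
G(12) = mex{1,0,5,4,3} = 2
G(13) = mex{2,1,3,5,4} = 0
G(14) = mex{0,2,0,3,5} = 1
G(15) = mex{1,0,1,0,3} = 2
G(16) = mex{2,1,2,1,0} = 3
G(17) = mex{3,2,0,2,1} = 4
G_C(17) = 4.
Combined Grundy value = 0 ⊕ 1 ⊕ 4 = 5.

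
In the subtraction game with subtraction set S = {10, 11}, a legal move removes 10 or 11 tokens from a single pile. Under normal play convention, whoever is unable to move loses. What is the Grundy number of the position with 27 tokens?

G(0) = 0
G(1) = mex{} = 0
G(2) = mex{} = 0
G(3) = mex{} = 0
G(4) = mex{} = 0
G(5) = mex{} = 0
G(6) = mex{} = 0
G(7) = mex{} = 0
G(8) = mex{} = 0
G(9) = mex{} = 0
G(10) = mex{0} = 1
G(11) = mex{0,0} = 1
G(12) = mex{0,0} = 1
G(13) = mex{0,0} = 1
G(14) = mex{0,0} = 1
G(15) = mex{0,0} = 1
G(16) = mex{0,0} = 1
G(17) = mex{0,0} = 1
G(18) = mex{0,0} = 1
G(19) = mex{0,0} = 1
G(20) = mex{1,0} = 2
G(21) = mex{1,1} = 0
G(22) = mex{1,1} = 0
G(23) = mex{1,1} = 0
G(24) = mex{1,1} = 0
G(25) = mex{1,1} = 0
G(26) = mex{1,1} = 0
G(27) = mex{1,1} = 0

0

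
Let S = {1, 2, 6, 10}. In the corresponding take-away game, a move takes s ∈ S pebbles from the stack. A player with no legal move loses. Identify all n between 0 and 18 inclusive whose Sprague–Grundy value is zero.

0, 3, 7, 11, 14, 18

n :  0  1  2  3  4  5  6  7  8  9 10 11 12 13 14 15 16 17 18
G :  0  1  2  0  1  2  3  0  1  2  3  0  1  2  0  1  2  3  0
P-positions are exactly the n with G(n) = 0.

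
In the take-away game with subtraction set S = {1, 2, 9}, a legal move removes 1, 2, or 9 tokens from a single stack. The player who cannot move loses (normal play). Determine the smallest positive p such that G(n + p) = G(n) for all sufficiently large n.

G(0) = 0
G(1) = mex{0} = 1
G(2) = mex{1,0} = 2
G(3) = mex{2,1} = 0
G(4) = mex{0,2} = 1
G(5) = mex{1,0} = 2
G(6) = mex{2,1} = 0
G(7) = mex{0,2} = 1
G(8) = mex{1,0} = 2
G(9) = mex{2,1,0} = 3
G(10) = mex{3,2,1} = 0
G(11) = mex{0,3,2} = 1
G(12) = mex{1,0,0} = 2
G(13) = mex{2,1,1} = 0
G(14) = mex{0,2,2} = 1
G(15) = mex{1,0,0} = 2
G(16) = mex{2,1,1} = 0
G(17) = mex{0,2,2} = 1
G(18) = mex{1,0,3} = 2
G(19) = mex{2,1,0} = 3
G(20) = mex{3,2,1} = 0
G(21) = mex{0,3,2} = 1
G(n+10) = G(n) holds for n = 0,…,8 (a full window of length max(S) = 9), so the sequence is purely periodic with period 10.

10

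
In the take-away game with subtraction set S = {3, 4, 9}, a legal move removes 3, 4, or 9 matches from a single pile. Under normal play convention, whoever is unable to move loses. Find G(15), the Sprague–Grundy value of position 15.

G(0) = 0
G(1) = mex{} = 0
G(2) = mex{} = 0
G(3) = mex{0} = 1
G(4) = mex{0,0} = 1
G(5) = mex{0,0} = 1
G(6) = mex{1,0} = 2
G(7) = mex{1,1} = 0
G(8) = mex{1,1} = 0
G(9) = mex{2,1,0} = 3
G(10) = mex{0,2,0} = 1
G(11) = mex{0,0,0} = 1
G(12) = mex{3,0,1} = 2
G(13) = mex{1,3,1} = 0
G(14) = mex{1,1,1} = 0
G(15) = mex{2,1,2} = 0

0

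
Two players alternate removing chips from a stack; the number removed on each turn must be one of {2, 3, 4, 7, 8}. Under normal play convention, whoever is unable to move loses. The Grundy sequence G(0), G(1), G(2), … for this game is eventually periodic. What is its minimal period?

G(0) = 0
G(1) = mex{} = 0
G(2) = mex{0} = 1
G(3) = mex{0,0} = 1
G(4) = mex{1,0,0} = 2
G(5) = mex{1,1,0} = 2
G(6) = mex{2,1,1} = 0
G(7) = mex{2,2,1,0} = 3
G(8) = mex{0,2,2,0,0} = 1
G(9) = mex{3,0,2,1,0} = 4
G(10) = mex{1,3,0,1,1} = 2
G(11) = mex{4,1,3,2,1} = 0
G(12) = mex{2,4,1,2,2} = 0
G(13) = mex{0,2,4,0,2} = 1
G(14) = mex{0,0,2,3,0} = 1
G(15) = mex{1,0,0,1,3} = 2
G(16) = mex{1,1,0,4,1} = 2
G(17) = mex{2,1,1,2,4} = 0
G(18) = mex{2,2,1,0,2} = 3
G(19) = mex{0,2,2,0,0} = 1
G(20) = mex{3,0,2,1,0} = 4
G(21) = mex{1,3,0,1,1} = 2
G(22) = mex{4,1,3,2,1} = 0
G(23) = mex{2,4,1,2,2} = 0
G(n+11) = G(n) holds for n = 0,…,7 (a full window of length max(S) = 8), so the sequence is purely periodic with period 11.

11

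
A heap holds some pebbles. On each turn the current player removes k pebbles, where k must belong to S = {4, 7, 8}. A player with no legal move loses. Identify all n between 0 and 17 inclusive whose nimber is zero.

n :  0  1  2  3  4  5  6  7  8  9 10 11 12 13 14 15 16 17
G :  0  0  0  0  1  1  1  1  2  2  2  2  0  0  0  0  1  1
P-positions are exactly the n with G(n) = 0.

0, 1, 2, 3, 12, 13, 14, 15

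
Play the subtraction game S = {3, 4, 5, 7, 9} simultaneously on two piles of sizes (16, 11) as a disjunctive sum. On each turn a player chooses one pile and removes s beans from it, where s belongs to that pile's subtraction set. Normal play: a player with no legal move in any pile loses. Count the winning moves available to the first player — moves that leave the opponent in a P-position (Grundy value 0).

All piles use S = {3, 4, 5, 7, 9}:
n :  0  1  2  3  4  5  6  7  8  9 10 11 12 13 14 15 16
G :  0  0  0  1  1  1  2  2  2  3  3  3  0  0  0  1  1
Pile A: G(16) = 1.
Pile B: G(11) = 3.
Combined Grundy value = 1 ⊕ 3 = 2.
A winning move leaves total XOR = 0, i.e. changes one component's Grundy value g to g ⊕ X where X is the current total.
Pile A: need g' = 1⊕2 = 3. Options: 16−3→G=0, 16−4→G=0, 16−5→G=3, 16−7→G=3, 16−9→G=2. Hits: 2.
Pile B: need g' = 3⊕2 = 1. Options: 11−3→G=2, 11−4→G=2, 11−5→G=2, 11−7→G=1, 11−9→G=0. Hits: 1.

3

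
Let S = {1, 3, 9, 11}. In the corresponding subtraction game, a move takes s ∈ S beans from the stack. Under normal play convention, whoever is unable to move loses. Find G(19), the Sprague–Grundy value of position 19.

1

n :  0  1  2  3  4  5  6  7  8  9 10 11 12 13 14 15 16 17 18 19
G :  0  1  0  1  0  1  0  1  0  1  0  1  0  1  0  1  0  1  0  1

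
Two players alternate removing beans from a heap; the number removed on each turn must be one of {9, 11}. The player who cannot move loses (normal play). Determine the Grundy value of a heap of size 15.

n :  0  1  2  3  4  5  6  7  8  9 10 11 12 13 14 15
G :  0  0  0  0  0  0  0  0  0  1  1  1  1  1  1  1

1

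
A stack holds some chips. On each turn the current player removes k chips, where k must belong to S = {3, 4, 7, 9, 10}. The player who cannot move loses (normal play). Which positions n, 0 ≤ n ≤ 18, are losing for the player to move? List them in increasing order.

G(0) = 0
G(1) = mex{} = 0
G(2) = mex{} = 0
G(3) = mex{0} = 1
G(4) = mex{0,0} = 1
G(5) = mex{0,0} = 1
G(6) = mex{1,0} = 2
G(7) = mex{1,1,0} = 2
G(8) = mex{1,1,0} = 2
G(9) = mex{2,1,0,0} = 3
G(10) = mex{2,2,1,0,0} = 3
G(11) = mex{2,2,1,0,0} = 3
G(12) = mex{3,2,1,1,0} = 4
G(13) = mex{3,3,2,1,1} = 0
G(14) = mex{3,3,2,1,1} = 0
G(15) = mex{4,3,2,2,1} = 0
G(16) = mex{0,4,3,2,2} = 1
G(17) = mex{0,0,3,2,2} = 1
G(18) = mex{0,0,3,3,2} = 1
P-positions are exactly the n with G(n) = 0.

0, 1, 2, 13, 14, 15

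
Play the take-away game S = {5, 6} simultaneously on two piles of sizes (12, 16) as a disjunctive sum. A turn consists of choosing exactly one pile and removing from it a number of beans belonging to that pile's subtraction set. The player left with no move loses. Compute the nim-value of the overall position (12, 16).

All piles use S = {5, 6}:
G(0) = 0
G(1) = mex{} = 0
G(2) = mex{} = 0
G(3) = mex{} = 0
G(4) = mex{} = 0
G(5) = mex{0} = 1
G(6) = mex{0,0} = 1
G(7) = mex{0,0} = 1
G(8) = mex{0,0} = 1
G(9) = mex{0,0} = 1
G(10) = mex{1,0} = 2
G(11) = mex{1,1} = 0
G(12) = mex{1,1} = 0
G(13) = mex{1,1} = 0
G(14) = mex{1,1} = 0
G(15) = mex{2,1} = 0
G(16) = mex{0,2} = 1
Pile A: G(12) = 0.
Pile B: G(16) = 1.
Combined Grundy value = 0 ⊕ 1 = 1.

1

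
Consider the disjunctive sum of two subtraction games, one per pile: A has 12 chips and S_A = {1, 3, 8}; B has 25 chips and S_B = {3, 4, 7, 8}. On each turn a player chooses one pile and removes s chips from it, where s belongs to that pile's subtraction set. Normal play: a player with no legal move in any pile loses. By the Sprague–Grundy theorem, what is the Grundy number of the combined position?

0

Pile A, S = {1, 3, 8}:
G(0) = 0
G(1) = mex{0} = 1
G(2) = mex{1} = 0
G(3) = mex{0,0} = 1
G(4) = mex{1,1} = 0
G(5) = mex{0,0} = 1
G(6) = mex{1,1} = 0
G(7) = mex{0,0} = 1
G(8) = mex{1,1,0} = 2
G(9) = mex{2,0,1} = 3
G(10) = mex{3,1,0} = 2
G(11) = mex{2,2,1} = 0
G(12) = mex{0,3,0} = 1
G_A(12) = 1.
Pile B, S = {3, 4, 7, 8}:
G(0) = 0
G(1) = mex{} = 0
G(2) = mex{} = 0
G(3) = mex{0} = 1
G(4) = mex{0,0} = 1
G(5) = mex{0,0} = 1
G(6) = mex{1,0} = 2
G(7) = mex{1,1,0} = 2
G(8) = mex{1,1,0,0} = 2
G(9) = mex{2,1,0,0} = 3
G(10) = mex{2,2,1,0} = 3
G(11) = mex{2,2,1,1} = 0
G(12) = mex{3,2,1,1} = 0
G(13) = mex{3,3,2,1} = 0
G(14) = mex{0,3,2,2} = 1
G(15) = mex{0,0,2,2} = 1
G(16) = mex{0,0,3,2} = 1
G(17) = mex{1,0,3,3} = 2
G(18) = mex{1,1,0,3} = 2
G(19) = mex{1,1,0,0} = 2
G(20) = mex{2,1,0,0} = 3
G(21) = mex{2,2,1,0} = 3
G(22) = mex{2,2,1,1} = 0
G(23) = mex{3,2,1,1} = 0
G(24) = mex{3,3,2,1} = 0
G(25) = mex{0,3,2,2} = 1
G_B(25) = 1.
Combined Grundy value = 1 ⊕ 1 = 0.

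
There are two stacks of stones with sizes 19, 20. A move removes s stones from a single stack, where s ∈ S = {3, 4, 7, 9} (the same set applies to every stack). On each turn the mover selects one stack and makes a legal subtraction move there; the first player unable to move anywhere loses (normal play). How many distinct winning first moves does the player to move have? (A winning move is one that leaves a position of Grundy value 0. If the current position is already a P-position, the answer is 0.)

All stacks use S = {3, 4, 7, 9}:
n :  0  1  2  3  4  5  6  7  8  9 10 11 12 13 14 15 16 17 18 19 20
G :  0  0  0  1  1  1  2  2  2  3  3  3  0  0  0  1  1  1  2  2  2
Stack A: G(19) = 2.
Stack B: G(20) = 2.
Combined Grundy value = 2 ⊕ 2 = 0.
A winning move leaves total XOR = 0, i.e. changes one component's Grundy value g to g ⊕ X where X is the current total.
Stack A: target g' = 2⊕0 = 2, but every legal move changes the Grundy value (mex property), so 0 moves.
Stack B: target g' = 2⊕0 = 2, but every legal move changes the Grundy value (mex property), so 0 moves.

0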